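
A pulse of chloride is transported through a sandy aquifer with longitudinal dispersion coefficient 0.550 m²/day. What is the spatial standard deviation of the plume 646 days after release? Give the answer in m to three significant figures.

26.7 m

Dispersive spreading gives a Gaussian with σ² = 2Dt; advection only shifts the center.
σ = √(2 × 0.550 × 646) = 26.7 m.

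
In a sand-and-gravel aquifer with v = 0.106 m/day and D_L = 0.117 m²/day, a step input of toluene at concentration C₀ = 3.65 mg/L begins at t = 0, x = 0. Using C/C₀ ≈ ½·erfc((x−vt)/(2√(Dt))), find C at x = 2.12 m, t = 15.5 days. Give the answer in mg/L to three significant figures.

1.46 mg/L

For a continuous step input, C/C₀ ≈ ½·erfc((x−vt)/(2√(Dt))).
vt = 0.106 × 15.5 = 1.643 m and 2√(Dt) = 2√(0.117 × 15.5) = 2.693 m.
Argument (x−vt)/(2√(Dt)) = (2.12 − 1.643)/2.693 = 0.1771; ½·erfc(0.1771) = 0.4011.
C = 3.65 × 0.4011 = 1.46 mg/L.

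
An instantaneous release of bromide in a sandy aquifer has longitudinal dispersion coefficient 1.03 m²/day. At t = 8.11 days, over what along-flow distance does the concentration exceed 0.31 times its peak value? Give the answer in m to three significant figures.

The plume is Gaussian with σ = √(2Dt) = √(2 × 1.03 × 8.11) = 4.087 m.
C/C_peak = exp(−Δx²/(2σ²)) = 0.31 ⇒ Δx = σ·√(−2 ln 0.31) = 4.087 × 1.530 = 6.253 m.
Width = 2Δx = 12.5 m.

12.5 m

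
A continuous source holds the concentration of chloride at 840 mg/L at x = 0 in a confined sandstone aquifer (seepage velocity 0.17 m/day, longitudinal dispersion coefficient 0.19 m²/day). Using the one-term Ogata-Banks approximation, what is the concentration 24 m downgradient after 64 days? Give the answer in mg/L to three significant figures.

For a continuous step input, C/C₀ ≈ ½·erfc((x−vt)/(2√(Dt))).
vt = 0.17 × 64 = 10.88 m and 2√(Dt) = 2√(0.19 × 64) = 6.974 m.
Argument (x−vt)/(2√(Dt)) = (24 − 10.88)/6.974 = 1.881; ½·erfc(1.881) = 0.003905.
C = 840 × 0.003905 = 3.28 mg/L.

3.28 mg/L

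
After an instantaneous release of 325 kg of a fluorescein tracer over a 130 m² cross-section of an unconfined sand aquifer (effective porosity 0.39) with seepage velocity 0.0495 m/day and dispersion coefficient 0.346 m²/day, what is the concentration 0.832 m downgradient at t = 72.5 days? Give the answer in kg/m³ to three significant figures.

0.335 kg/m³

For an instantaneous plane source, C(x,t) = M/(n_e·A·√(4πDt)) · exp(−(x−vt)²/(4Dt)), with n_e·A the pore (flow) area.
Plume center vt = 0.0495 × 72.5 = 3.58875 m, so the well at 0.832 m is 2.75675 m upgradient of the peak.
√(4πDt) = 17.75 m, giving peak height M/(n_e·A·√(4πDt)) = 325/(0.39 × 130 × 17.75) = 0.3611 kg/m³.
(x−vt)²/(4Dt) = (-2.75675)²/(4 × 0.346 × 72.5) = 0.07574; exp(−0.07574) = 0.9271.
C = 0.3611 × 0.9271 = 0.335 kg/m³.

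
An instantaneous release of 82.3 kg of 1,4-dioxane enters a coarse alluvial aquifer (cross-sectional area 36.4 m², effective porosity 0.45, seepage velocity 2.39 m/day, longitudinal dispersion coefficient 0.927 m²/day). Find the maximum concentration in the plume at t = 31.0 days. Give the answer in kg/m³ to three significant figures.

The peak of an instantaneous 1D plume sits at x = vt; there the Gaussian factor is 1 and C_max = M/(n_e·A·√(4πDt)), where n_e·A is the pore area the mass is dissolved in.
√(4πDt) = √(4π × 0.927 × 31.0) = 19.00 m, so C_max = 82.3/(0.45 × 36.4 × 19.00) = 0.264 kg/m³.

0.264 kg/m³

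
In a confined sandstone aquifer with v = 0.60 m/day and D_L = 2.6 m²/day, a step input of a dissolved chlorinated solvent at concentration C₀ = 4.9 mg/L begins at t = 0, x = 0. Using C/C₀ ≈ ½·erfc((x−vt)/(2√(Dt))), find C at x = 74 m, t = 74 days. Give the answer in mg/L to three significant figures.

For a continuous step input, C/C₀ ≈ ½·erfc((x−vt)/(2√(Dt))).
vt = 0.60 × 74 = 44.4 m and 2√(Dt) = 2√(2.6 × 74) = 27.74 m.
Argument (x−vt)/(2√(Dt)) = (74 − 44.4)/27.74 = 1.067; ½·erfc(1.067) = 0.06565.
C = 4.9 × 0.06565 = 0.322 mg/L.

0.322 mg/L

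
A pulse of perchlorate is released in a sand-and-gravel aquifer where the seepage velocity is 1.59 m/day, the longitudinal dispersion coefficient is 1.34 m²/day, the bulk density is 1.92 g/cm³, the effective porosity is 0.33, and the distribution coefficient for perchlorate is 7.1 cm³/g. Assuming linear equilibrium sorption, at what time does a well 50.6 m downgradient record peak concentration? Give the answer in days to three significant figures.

Retardation factor R = 1 + ρ_b·K_d/n = 1 + 1.92 × 7.1/0.33 = 42.31.
Sorption retards both mechanisms: v_R = v/R = 0.03758 m/day, D_R = D/R = 0.03167 m²/day.
Peak time from v_R²t² + 2D_R t − x² = 0: t = (√(D_R² + v_R²x²) − D_R)/v_R².
√(D_R² + v_R²x²) = √(0.03167² + 0.03758² × 50.6²) = 1.902; v_R² = 0.001412.
t = (1.902 − 0.03167)/0.001412 = 1320 days.

1320 days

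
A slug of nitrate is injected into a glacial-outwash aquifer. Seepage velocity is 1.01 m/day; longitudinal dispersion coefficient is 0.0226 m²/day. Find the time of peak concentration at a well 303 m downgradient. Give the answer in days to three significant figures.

300 days

For the 1D instantaneous-source solution, setting ∂C/∂t = 0 at fixed x gives v²t² + 2Dt − x² = 0, so t = (√(D² + v²x²) − D)/v².
√(D² + v²x²) = √(0.0226² + 1.01² × 303²) = 306.0; v² = 1.0201.
t = (306.0 − 0.0226)/1.0201 = 300 days (vs. the pure-advection estimate x/v = 300 d).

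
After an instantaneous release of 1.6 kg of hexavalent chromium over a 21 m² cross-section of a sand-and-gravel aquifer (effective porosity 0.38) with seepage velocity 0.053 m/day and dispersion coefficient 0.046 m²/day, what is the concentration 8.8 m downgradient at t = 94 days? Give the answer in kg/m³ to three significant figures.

For an instantaneous plane source, C(x,t) = M/(n_e·A·√(4πDt)) · exp(−(x−vt)²/(4Dt)), with n_e·A the pore (flow) area.
Plume center vt = 0.053 × 94 = 4.982 m, so the well at 8.8 m is 3.818 m downgradient of the peak.
√(4πDt) = 7.371 m, giving peak height M/(n_e·A·√(4πDt)) = 1.6/(0.38 × 21 × 7.371) = 0.02720 kg/m³.
(x−vt)²/(4Dt) = (3.818)²/(4 × 0.046 × 94) = 0.8428; exp(−0.8428) = 0.4305.
C = 0.02720 × 0.4305 = 0.0117 kg/m³.

0.0117 kg/m³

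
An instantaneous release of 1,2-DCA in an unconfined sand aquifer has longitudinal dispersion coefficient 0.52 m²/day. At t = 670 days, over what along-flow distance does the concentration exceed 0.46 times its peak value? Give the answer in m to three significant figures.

The plume is Gaussian with σ = √(2Dt) = √(2 × 0.52 × 670) = 26.40 m.
C/C_peak = exp(−Δx²/(2σ²)) = 0.46 ⇒ Δx = σ·√(−2 ln 0.46) = 26.40 × 1.246 = 32.89 m.
Width = 2Δx = 65.8 m.

65.8 m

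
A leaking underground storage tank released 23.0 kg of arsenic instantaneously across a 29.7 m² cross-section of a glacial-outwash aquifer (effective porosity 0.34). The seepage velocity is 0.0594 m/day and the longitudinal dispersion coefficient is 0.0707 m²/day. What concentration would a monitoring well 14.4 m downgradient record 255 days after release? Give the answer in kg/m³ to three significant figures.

For an instantaneous plane source, C(x,t) = M/(n_e·A·√(4πDt)) · exp(−(x−vt)²/(4Dt)), with n_e·A the pore (flow) area.
Plume center vt = 0.0594 × 255 = 15.147 m, so the well at 14.4 m is 0.747 m upgradient of the peak.
√(4πDt) = 15.05 m, giving peak height M/(n_e·A·√(4πDt)) = 23.0/(0.34 × 29.7 × 15.05) = 0.1513 kg/m³.
(x−vt)²/(4Dt) = (-0.747)²/(4 × 0.0707 × 255) = 0.007738; exp(−0.007738) = 0.9923.
C = 0.1513 × 0.9923 = 0.150 kg/m³.

0.150 kg/m³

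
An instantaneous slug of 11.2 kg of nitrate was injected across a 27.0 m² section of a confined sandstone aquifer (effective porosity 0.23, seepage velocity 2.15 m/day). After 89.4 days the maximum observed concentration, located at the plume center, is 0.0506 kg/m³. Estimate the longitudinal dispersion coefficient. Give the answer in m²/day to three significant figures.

At the plume center C_max = M/(n_e·A·√(4πDt)), so D = M²/(4πt·(n_e·A·C_max)²).
n_e·A·C_max = 0.23 × 27.0 × 0.0506 = 0.3142 kg/m.
D = 11.2²/(4π × 89.4 × 0.3142²) = 1.13 m²/day.

1.13 m²/day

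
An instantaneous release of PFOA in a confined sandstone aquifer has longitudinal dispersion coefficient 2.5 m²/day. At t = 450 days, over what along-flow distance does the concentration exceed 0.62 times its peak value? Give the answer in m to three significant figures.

92.8 m

The plume is Gaussian with σ = √(2Dt) = √(2 × 2.5 × 450) = 47.43 m.
C/C_peak = exp(−Δx²/(2σ²)) = 0.62 ⇒ Δx = σ·√(−2 ln 0.62) = 47.43 × 0.9778 = 46.38 m.
Width = 2Δx = 92.8 m.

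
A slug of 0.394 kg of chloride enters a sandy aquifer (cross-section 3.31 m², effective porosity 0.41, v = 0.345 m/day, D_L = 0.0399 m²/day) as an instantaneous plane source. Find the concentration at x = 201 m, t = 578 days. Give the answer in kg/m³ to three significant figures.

For an instantaneous plane source, C(x,t) = M/(n_e·A·√(4πDt)) · exp(−(x−vt)²/(4Dt)), with n_e·A the pore (flow) area.
Plume center vt = 0.345 × 578 = 199.41 m, so the well at 201 m is 1.59 m downgradient of the peak.
√(4πDt) = 17.02 m, giving peak height M/(n_e·A·√(4πDt)) = 0.394/(0.41 × 3.31 × 17.02) = 0.01706 kg/m³.
(x−vt)²/(4Dt) = (1.59)²/(4 × 0.0399 × 578) = 0.02741; exp(−0.02741) = 0.9730.
C = 0.01706 × 0.9730 = 0.0166 kg/m³.

0.0166 kg/m³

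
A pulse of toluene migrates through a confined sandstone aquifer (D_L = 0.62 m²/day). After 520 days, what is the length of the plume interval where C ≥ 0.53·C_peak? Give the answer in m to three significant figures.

The plume is Gaussian with σ = √(2Dt) = √(2 × 0.62 × 520) = 25.39 m.
C/C_peak = exp(−Δx²/(2σ²)) = 0.53 ⇒ Δx = σ·√(−2 ln 0.53) = 25.39 × 1.127 = 28.61 m.
Width = 2Δx = 57.2 m.

57.2 m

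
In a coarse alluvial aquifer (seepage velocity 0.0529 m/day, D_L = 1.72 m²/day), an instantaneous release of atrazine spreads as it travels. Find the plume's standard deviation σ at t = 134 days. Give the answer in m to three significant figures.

Dispersive spreading gives a Gaussian with σ² = 2Dt; advection only shifts the center.
σ = √(2 × 1.72 × 134) = 21.5 m.

21.5 m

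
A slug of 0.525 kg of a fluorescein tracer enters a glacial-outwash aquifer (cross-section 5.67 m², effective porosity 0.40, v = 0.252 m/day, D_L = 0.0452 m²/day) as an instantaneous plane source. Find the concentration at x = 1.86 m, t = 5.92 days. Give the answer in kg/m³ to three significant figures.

For an instantaneous plane source, C(x,t) = M/(n_e·A·√(4πDt)) · exp(−(x−vt)²/(4Dt)), with n_e·A the pore (flow) area.
Plume center vt = 0.252 × 5.92 = 1.49184 m, so the well at 1.86 m is 0.36816 m downgradient of the peak.
√(4πDt) = 1.834 m, giving peak height M/(n_e·A·√(4πDt)) = 0.525/(0.40 × 5.67 × 1.834) = 0.1262 kg/m³.
(x−vt)²/(4Dt) = (0.36816)²/(4 × 0.0452 × 5.92) = 0.1266; exp(−0.1266) = 0.8811.
C = 0.1262 × 0.8811 = 0.111 kg/m³.

0.111 kg/m³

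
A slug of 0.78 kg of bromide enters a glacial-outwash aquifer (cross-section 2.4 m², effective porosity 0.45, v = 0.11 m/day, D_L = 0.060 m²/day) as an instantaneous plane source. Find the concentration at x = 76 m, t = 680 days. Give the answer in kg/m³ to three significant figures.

For an instantaneous plane source, C(x,t) = M/(n_e·A·√(4πDt)) · exp(−(x−vt)²/(4Dt)), with n_e·A the pore (flow) area.
Plume center vt = 0.11 × 680 = 74.8 m, so the well at 76 m is 1.2 m downgradient of the peak.
√(4πDt) = 22.64 m, giving peak height M/(n_e·A·√(4πDt)) = 0.78/(0.45 × 2.4 × 22.64) = 0.03190 kg/m³.
(x−vt)²/(4Dt) = (1.2)²/(4 × 0.060 × 680) = 0.008824; exp(−0.008824) = 0.9912.
C = 0.03190 × 0.9912 = 0.0316 kg/m³.

0.0316 kg/m³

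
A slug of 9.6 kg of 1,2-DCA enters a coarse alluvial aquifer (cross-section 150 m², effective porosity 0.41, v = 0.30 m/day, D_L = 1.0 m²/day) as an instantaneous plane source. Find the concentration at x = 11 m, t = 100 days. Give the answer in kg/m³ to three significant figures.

0.00179 kg/m³

For an instantaneous plane source, C(x,t) = M/(n_e·A·√(4πDt)) · exp(−(x−vt)²/(4Dt)), with n_e·A the pore (flow) area.
Plume center vt = 0.30 × 100 = 30 m, so the well at 11 m is 19 m upgradient of the peak.
√(4πDt) = 35.45 m, giving peak height M/(n_e·A·√(4πDt)) = 9.6/(0.41 × 150 × 35.45) = 0.004403 kg/m³.
(x−vt)²/(4Dt) = (-19)²/(4 × 1.0 × 100) = 0.9025; exp(−0.9025) = 0.4056.
C = 0.004403 × 0.4056 = 0.00179 kg/m³.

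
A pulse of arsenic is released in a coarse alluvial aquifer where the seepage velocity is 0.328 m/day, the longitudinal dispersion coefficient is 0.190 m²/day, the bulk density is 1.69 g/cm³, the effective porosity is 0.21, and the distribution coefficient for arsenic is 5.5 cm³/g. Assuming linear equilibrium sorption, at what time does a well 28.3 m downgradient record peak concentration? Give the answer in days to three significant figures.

3830 days

Retardation factor R = 1 + ρ_b·K_d/n = 1 + 1.69 × 5.5/0.21 = 45.26.
Sorption retards both mechanisms: v_R = v/R = 0.007247 m/day, D_R = D/R = 0.004198 m²/day.
Peak time from v_R²t² + 2D_R t − x² = 0: t = (√(D_R² + v_R²x²) − D_R)/v_R².
√(D_R² + v_R²x²) = √(0.004198² + 0.007247² × 28.3²) = 0.2051; v_R² = 5.252e-05.
t = (0.2051 − 0.004198)/5.252e-05 = 3830 days.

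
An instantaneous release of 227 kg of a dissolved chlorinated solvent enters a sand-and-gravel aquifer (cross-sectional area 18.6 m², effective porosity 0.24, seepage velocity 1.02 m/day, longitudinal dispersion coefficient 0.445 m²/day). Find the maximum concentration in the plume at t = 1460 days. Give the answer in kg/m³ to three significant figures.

The peak of an instantaneous 1D plume sits at x = vt; there the Gaussian factor is 1 and C_max = M/(n_e·A·√(4πDt)), where n_e·A is the pore area the mass is dissolved in.
√(4πDt) = √(4π × 0.445 × 1460) = 90.36 m, so C_max = 227/(0.24 × 18.6 × 90.36) = 0.563 kg/m³.

0.563 kg/m³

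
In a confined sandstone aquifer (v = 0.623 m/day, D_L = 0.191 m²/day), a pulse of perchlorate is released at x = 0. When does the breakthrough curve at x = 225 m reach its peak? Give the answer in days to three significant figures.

361 days

For the 1D instantaneous-source solution, setting ∂C/∂t = 0 at fixed x gives v²t² + 2Dt − x² = 0, so t = (√(D² + v²x²) − D)/v².
√(D² + v²x²) = √(0.191² + 0.623² × 225²) = 140.2; v² = 0.388129.
t = (140.2 − 0.191)/0.388129 = 361 days (vs. the pure-advection estimate x/v = 361 d).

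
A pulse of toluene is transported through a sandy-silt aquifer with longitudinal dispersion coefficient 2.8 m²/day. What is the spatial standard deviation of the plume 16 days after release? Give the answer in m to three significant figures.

Dispersive spreading gives a Gaussian with σ² = 2Dt; advection only shifts the center.
σ = √(2 × 2.8 × 16) = 9.47 m.

9.47 m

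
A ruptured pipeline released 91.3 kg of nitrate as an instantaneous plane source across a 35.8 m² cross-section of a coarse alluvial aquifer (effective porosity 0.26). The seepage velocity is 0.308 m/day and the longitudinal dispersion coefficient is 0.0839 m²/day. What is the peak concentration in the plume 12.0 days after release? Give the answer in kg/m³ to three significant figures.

The peak of an instantaneous 1D plume sits at x = vt; there the Gaussian factor is 1 and C_max = M/(n_e·A·√(4πDt)), where n_e·A is the pore area the mass is dissolved in.
√(4πDt) = √(4π × 0.0839 × 12.0) = 3.557 m, so C_max = 91.3/(0.26 × 35.8 × 3.557) = 2.76 kg/m³.

2.76 kg/m³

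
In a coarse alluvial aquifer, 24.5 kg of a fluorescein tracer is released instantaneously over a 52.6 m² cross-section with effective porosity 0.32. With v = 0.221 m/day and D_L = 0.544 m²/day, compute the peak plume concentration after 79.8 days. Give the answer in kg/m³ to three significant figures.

The peak of an instantaneous 1D plume sits at x = vt; there the Gaussian factor is 1 and C_max = M/(n_e·A·√(4πDt)), where n_e·A is the pore area the mass is dissolved in.
√(4πDt) = √(4π × 0.544 × 79.8) = 23.36 m, so C_max = 24.5/(0.32 × 52.6 × 23.36) = 0.0623 kg/m³.

0.0623 kg/m³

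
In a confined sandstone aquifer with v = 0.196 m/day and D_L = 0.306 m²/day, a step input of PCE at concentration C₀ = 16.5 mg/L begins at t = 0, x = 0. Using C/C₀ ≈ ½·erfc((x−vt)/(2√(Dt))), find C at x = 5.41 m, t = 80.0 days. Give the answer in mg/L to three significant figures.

15.3 mg/L

For a continuous step input, C/C₀ ≈ ½·erfc((x−vt)/(2√(Dt))).
vt = 0.196 × 80.0 = 15.68 m and 2√(Dt) = 2√(0.306 × 80.0) = 9.895 m.
Argument (x−vt)/(2√(Dt)) = (5.41 − 15.68)/9.895 = -1.038; ½·erfc(-1.038) = 0.9289.
C = 16.5 × 0.9289 = 15.3 mg/L.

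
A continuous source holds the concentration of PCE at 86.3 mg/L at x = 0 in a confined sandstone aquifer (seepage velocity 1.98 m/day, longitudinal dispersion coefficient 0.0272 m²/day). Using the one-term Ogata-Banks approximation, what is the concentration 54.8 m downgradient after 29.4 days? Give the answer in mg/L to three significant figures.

86.0 mg/L

For a continuous step input, C/C₀ ≈ ½·erfc((x−vt)/(2√(Dt))).
vt = 1.98 × 29.4 = 58.212 m and 2√(Dt) = 2√(0.0272 × 29.4) = 1.788 m.
Argument (x−vt)/(2√(Dt)) = (54.8 − 58.212)/1.788 = -1.908; ½·erfc(-1.908) = 0.9965.
C = 86.3 × 0.9965 = 86.0 mg/L.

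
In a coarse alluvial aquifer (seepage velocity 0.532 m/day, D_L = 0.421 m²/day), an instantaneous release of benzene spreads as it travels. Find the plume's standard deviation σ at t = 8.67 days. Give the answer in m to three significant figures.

2.70 m

Dispersive spreading gives a Gaussian with σ² = 2Dt; advection only shifts the center.
σ = √(2 × 0.421 × 8.67) = 2.70 m.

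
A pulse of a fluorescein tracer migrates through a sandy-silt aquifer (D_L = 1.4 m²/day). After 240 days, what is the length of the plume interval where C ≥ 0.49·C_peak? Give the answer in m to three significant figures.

The plume is Gaussian with σ = √(2Dt) = √(2 × 1.4 × 240) = 25.92 m.
C/C_peak = exp(−Δx²/(2σ²)) = 0.49 ⇒ Δx = σ·√(−2 ln 0.49) = 25.92 × 1.194 = 30.95 m.
Width = 2Δx = 61.9 m.

61.9 m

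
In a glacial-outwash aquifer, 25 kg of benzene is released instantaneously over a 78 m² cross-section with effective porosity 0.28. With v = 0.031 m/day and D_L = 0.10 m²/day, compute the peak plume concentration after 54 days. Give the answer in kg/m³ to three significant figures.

0.139 kg/m³

The peak of an instantaneous 1D plume sits at x = vt; there the Gaussian factor is 1 and C_max = M/(n_e·A·√(4πDt)), where n_e·A is the pore area the mass is dissolved in.
√(4πDt) = √(4π × 0.10 × 54) = 8.238 m, so C_max = 25/(0.28 × 78 × 8.238) = 0.139 kg/m³.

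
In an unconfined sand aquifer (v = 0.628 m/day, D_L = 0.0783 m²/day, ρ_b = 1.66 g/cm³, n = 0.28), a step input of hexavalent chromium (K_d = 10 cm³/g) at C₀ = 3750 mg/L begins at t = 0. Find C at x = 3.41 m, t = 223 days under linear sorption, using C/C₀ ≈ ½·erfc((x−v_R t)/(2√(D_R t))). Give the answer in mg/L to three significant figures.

287 mg/L

Retardation factor R = 1 + ρ_b·K_d/n = 1 + 1.66 × 10/0.28 = 60.29.
Sorption retards both mechanisms: v_R = v/R = 0.01042 m/day, D_R = D/R = 0.001299 m²/day.
v_R·t = 0.01042 × 223 = 2.32366 m; 2√(D_R t) = 1.076 m; argument = (3.41 − 2.32366)/1.076 = 1.010.
C = C₀ × ½·erfc(1.010) = 3750 × 0.07659 = 287 mg/L.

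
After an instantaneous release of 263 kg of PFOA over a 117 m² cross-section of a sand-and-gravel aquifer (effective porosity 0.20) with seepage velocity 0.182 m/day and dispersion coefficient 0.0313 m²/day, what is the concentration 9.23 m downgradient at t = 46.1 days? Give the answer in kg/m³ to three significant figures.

2.34 kg/m³

For an instantaneous plane source, C(x,t) = M/(n_e·A·√(4πDt)) · exp(−(x−vt)²/(4Dt)), with n_e·A the pore (flow) area.
Plume center vt = 0.182 × 46.1 = 8.3902 m, so the well at 9.23 m is 0.8398 m downgradient of the peak.
√(4πDt) = 4.258 m, giving peak height M/(n_e·A·√(4πDt)) = 263/(0.20 × 117 × 4.258) = 2.640 kg/m³.
(x−vt)²/(4Dt) = (0.8398)²/(4 × 0.0313 × 46.1) = 0.1222; exp(−0.1222) = 0.8850.
C = 2.640 × 0.8850 = 2.34 kg/m³.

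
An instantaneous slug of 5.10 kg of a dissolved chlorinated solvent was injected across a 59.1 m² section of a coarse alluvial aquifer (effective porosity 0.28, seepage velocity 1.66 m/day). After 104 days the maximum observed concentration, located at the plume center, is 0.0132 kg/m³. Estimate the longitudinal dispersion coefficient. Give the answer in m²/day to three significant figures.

0.417 m²/day

At the plume center C_max = M/(n_e·A·√(4πDt)), so D = M²/(4πt·(n_e·A·C_max)²).
n_e·A·C_max = 0.28 × 59.1 × 0.0132 = 0.2184 kg/m.
D = 5.10²/(4π × 104 × 0.2184²) = 0.417 m²/day.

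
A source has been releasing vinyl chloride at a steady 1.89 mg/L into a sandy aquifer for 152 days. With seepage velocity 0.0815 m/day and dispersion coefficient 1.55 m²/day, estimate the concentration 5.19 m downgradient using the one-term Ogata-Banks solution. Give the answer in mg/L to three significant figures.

1.19 mg/L

For a continuous step input, C/C₀ ≈ ½·erfc((x−vt)/(2√(Dt))).
vt = 0.0815 × 152 = 12.388 m and 2√(Dt) = 2√(1.55 × 152) = 30.70 m.
Argument (x−vt)/(2√(Dt)) = (5.19 − 12.388)/30.70 = -0.2345; ½·erfc(-0.2345) = 0.6299.
C = 1.89 × 0.6299 = 1.19 mg/L.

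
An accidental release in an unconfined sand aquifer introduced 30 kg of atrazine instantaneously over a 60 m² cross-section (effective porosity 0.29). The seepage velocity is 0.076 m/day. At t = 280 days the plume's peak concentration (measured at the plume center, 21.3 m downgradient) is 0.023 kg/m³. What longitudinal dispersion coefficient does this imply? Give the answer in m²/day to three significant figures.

At the plume center C_max = M/(n_e·A·√(4πDt)), so D = M²/(4πt·(n_e·A·C_max)²).
n_e·A·C_max = 0.29 × 60 × 0.023 = 0.4002 kg/m.
D = 30²/(4π × 280 × 0.4002²) = 1.60 m²/day.

1.60 m²/day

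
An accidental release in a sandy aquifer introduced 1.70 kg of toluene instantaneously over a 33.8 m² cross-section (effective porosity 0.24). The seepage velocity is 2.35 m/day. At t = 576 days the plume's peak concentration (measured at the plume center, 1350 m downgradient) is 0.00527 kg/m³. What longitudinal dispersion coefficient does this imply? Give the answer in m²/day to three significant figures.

0.218 m²/day

At the plume center C_max = M/(n_e·A·√(4πDt)), so D = M²/(4πt·(n_e·A·C_max)²).
n_e·A·C_max = 0.24 × 33.8 × 0.00527 = 0.04275 kg/m.
D = 1.70²/(4π × 576 × 0.04275²) = 0.218 m²/day.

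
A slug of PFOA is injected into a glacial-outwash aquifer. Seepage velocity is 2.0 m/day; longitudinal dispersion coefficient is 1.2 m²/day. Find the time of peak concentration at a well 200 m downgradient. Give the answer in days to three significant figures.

For the 1D instantaneous-source solution, setting ∂C/∂t = 0 at fixed x gives v²t² + 2Dt − x² = 0, so t = (√(D² + v²x²) − D)/v².
√(D² + v²x²) = √(1.2² + 2.0² × 200²) = 400.0; v² = 4.
t = (400.0 − 1.2)/4 = 99.7 days (vs. the pure-advection estimate x/v = 100 d).

99.7 days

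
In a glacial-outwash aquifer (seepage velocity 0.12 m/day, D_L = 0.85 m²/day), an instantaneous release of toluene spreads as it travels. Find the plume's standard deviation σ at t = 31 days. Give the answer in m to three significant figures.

Dispersive spreading gives a Gaussian with σ² = 2Dt; advection only shifts the center.
σ = √(2 × 0.85 × 31) = 7.26 m.

7.26 m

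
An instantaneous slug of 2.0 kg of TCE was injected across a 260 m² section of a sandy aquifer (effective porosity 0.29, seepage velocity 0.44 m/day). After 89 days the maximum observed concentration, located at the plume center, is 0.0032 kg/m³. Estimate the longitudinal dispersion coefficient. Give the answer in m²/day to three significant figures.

At the plume center C_max = M/(n_e·A·√(4πDt)), so D = M²/(4πt·(n_e·A·C_max)²).
n_e·A·C_max = 0.29 × 260 × 0.0032 = 0.2413 kg/m.
D = 2.0²/(4π × 89 × 0.2413²) = 0.0614 m²/day.

0.0614 m²/day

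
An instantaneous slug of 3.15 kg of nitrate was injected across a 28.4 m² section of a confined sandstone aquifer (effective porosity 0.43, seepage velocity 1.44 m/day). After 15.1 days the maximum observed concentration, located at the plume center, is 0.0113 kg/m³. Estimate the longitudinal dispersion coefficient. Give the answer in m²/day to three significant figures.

At the plume center C_max = M/(n_e·A·√(4πDt)), so D = M²/(4πt·(n_e·A·C_max)²).
n_e·A·C_max = 0.43 × 28.4 × 0.0113 = 0.1380 kg/m.
D = 3.15²/(4π × 15.1 × 0.1380²) = 2.75 m²/day.

2.75 m²/day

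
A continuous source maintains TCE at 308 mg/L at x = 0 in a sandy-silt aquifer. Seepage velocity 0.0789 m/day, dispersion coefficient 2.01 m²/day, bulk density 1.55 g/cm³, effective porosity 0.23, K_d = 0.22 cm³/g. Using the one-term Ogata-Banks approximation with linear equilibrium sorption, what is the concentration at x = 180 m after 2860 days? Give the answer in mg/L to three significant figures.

Retardation factor R = 1 + ρ_b·K_d/n = 1 + 1.55 × 0.22/0.23 = 2.483.
Sorption retards both mechanisms: v_R = v/R = 0.03178 m/day, D_R = D/R = 0.8095 m²/day.
v_R·t = 0.03178 × 2860 = 90.8908 m; 2√(D_R t) = 96.23 m; argument = (180 − 90.8908)/96.23 = 0.9260.
C = C₀ × ½·erfc(0.9260) = 308 × 0.09517 = 29.3 mg/L.

29.3 mg/L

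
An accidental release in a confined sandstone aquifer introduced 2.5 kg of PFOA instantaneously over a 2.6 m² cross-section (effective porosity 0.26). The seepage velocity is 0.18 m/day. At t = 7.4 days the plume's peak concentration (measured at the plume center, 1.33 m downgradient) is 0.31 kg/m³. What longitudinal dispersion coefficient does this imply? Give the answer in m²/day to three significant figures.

At the plume center C_max = M/(n_e·A·√(4πDt)), so D = M²/(4πt·(n_e·A·C_max)²).
n_e·A·C_max = 0.26 × 2.6 × 0.31 = 0.2096 kg/m.
D = 2.5²/(4π × 7.4 × 0.2096²) = 1.53 m²/day.

1.53 m²/day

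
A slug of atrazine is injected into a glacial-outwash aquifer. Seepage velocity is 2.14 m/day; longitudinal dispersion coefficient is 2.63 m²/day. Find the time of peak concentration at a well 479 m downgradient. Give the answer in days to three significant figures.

For the 1D instantaneous-source solution, setting ∂C/∂t = 0 at fixed x gives v²t² + 2Dt − x² = 0, so t = (√(D² + v²x²) − D)/v².
√(D² + v²x²) = √(2.63² + 2.14² × 479²) = 1025; v² = 4.5796.
t = (1025 − 2.63)/4.5796 = 223 days (vs. the pure-advection estimate x/v = 224 d).

223 days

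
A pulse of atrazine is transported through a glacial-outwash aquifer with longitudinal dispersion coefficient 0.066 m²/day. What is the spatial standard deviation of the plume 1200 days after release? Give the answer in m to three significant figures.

12.6 m

Dispersive spreading gives a Gaussian with σ² = 2Dt; advection only shifts the center.
σ = √(2 × 0.066 × 1200) = 12.6 m.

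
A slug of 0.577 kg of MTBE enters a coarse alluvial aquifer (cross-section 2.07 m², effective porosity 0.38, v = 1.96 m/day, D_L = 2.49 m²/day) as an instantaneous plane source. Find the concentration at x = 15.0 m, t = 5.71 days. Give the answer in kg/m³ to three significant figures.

For an instantaneous plane source, C(x,t) = M/(n_e·A·√(4πDt)) · exp(−(x−vt)²/(4Dt)), with n_e·A the pore (flow) area.
Plume center vt = 1.96 × 5.71 = 11.1916 m, so the well at 15.0 m is 3.8084 m downgradient of the peak.
√(4πDt) = 13.37 m, giving peak height M/(n_e·A·√(4πDt)) = 0.577/(0.38 × 2.07 × 13.37) = 0.05486 kg/m³.
(x−vt)²/(4Dt) = (3.8084)²/(4 × 2.49 × 5.71) = 0.2550; exp(−0.2550) = 0.7749.
C = 0.05486 × 0.7749 = 0.0425 kg/m³.

0.0425 kg/m³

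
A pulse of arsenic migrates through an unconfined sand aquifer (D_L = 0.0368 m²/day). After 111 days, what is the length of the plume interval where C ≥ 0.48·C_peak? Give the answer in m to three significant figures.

6.93 m

The plume is Gaussian with σ = √(2Dt) = √(2 × 0.0368 × 111) = 2.858 m.
C/C_peak = exp(−Δx²/(2σ²)) = 0.48 ⇒ Δx = σ·√(−2 ln 0.48) = 2.858 × 1.212 = 3.464 m.
Width = 2Δx = 6.93 m.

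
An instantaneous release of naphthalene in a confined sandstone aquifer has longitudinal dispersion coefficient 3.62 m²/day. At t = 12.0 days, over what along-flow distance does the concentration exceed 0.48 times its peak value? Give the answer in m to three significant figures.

22.6 m

The plume is Gaussian with σ = √(2Dt) = √(2 × 3.62 × 12.0) = 9.321 m.
C/C_peak = exp(−Δx²/(2σ²)) = 0.48 ⇒ Δx = σ·√(−2 ln 0.48) = 9.321 × 1.212 = 11.30 m.
Width = 2Δx = 22.6 m.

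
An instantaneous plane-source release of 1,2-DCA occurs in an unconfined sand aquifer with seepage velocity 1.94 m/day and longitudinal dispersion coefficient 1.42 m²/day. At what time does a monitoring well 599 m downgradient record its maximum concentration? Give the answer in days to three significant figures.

For the 1D instantaneous-source solution, setting ∂C/∂t = 0 at fixed x gives v²t² + 2Dt − x² = 0, so t = (√(D² + v²x²) − D)/v².
√(D² + v²x²) = √(1.42² + 1.94² × 599²) = 1162; v² = 3.7636.
t = (1162 − 1.42)/3.7636 = 308 days (vs. the pure-advection estimate x/v = 309 d).

308 days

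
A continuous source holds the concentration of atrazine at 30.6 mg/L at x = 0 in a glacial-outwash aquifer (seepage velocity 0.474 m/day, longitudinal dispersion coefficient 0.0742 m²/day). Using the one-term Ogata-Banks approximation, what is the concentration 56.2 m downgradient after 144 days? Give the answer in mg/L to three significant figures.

30.5 mg/L

For a continuous step input, C/C₀ ≈ ½·erfc((x−vt)/(2√(Dt))).
vt = 0.474 × 144 = 68.256 m and 2√(Dt) = 2√(0.0742 × 144) = 6.538 m.
Argument (x−vt)/(2√(Dt)) = (56.2 − 68.256)/6.538 = -1.844; ½·erfc(-1.844) = 0.9954.
C = 30.6 × 0.9954 = 30.5 mg/L.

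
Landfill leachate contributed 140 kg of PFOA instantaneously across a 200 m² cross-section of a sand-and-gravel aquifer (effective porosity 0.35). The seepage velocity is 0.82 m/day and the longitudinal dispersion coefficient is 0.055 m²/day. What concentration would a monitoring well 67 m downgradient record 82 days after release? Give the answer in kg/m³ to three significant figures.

0.265 kg/m³

For an instantaneous plane source, C(x,t) = M/(n_e·A·√(4πDt)) · exp(−(x−vt)²/(4Dt)), with n_e·A the pore (flow) area.
Plume center vt = 0.82 × 82 = 67.24 m, so the well at 67 m is 0.24 m upgradient of the peak.
√(4πDt) = 7.528 m, giving peak height M/(n_e·A·√(4πDt)) = 140/(0.35 × 200 × 7.528) = 0.2657 kg/m³.
(x−vt)²/(4Dt) = (-0.24)²/(4 × 0.055 × 82) = 0.003193; exp(−0.003193) = 0.9968.
C = 0.2657 × 0.9968 = 0.265 kg/m³.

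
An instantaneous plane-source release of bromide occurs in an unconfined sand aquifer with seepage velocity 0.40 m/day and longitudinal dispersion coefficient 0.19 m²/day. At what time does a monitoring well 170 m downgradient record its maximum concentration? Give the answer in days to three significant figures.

For the 1D instantaneous-source solution, setting ∂C/∂t = 0 at fixed x gives v²t² + 2Dt − x² = 0, so t = (√(D² + v²x²) − D)/v².
√(D² + v²x²) = √(0.19² + 0.40² × 170²) = 68.00; v² = 0.16.
t = (68.00 − 0.19)/0.16 = 424 days (vs. the pure-advection estimate x/v = 425 d).

424 days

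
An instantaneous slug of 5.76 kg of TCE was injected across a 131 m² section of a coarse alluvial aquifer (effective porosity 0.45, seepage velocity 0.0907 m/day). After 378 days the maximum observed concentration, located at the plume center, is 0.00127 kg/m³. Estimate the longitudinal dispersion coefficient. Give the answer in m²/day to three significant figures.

At the plume center C_max = M/(n_e·A·√(4πDt)), so D = M²/(4πt·(n_e·A·C_max)²).
n_e·A·C_max = 0.45 × 131 × 0.00127 = 0.07487 kg/m.
D = 5.76²/(4π × 378 × 0.07487²) = 1.25 m²/day.

1.25 m²/day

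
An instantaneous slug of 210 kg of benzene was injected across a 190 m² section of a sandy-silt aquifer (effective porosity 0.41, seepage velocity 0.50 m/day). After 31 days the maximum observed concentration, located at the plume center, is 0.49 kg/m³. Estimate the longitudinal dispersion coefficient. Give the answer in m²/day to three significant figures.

At the plume center C_max = M/(n_e·A·√(4πDt)), so D = M²/(4πt·(n_e·A·C_max)²).
n_e·A·C_max = 0.41 × 190 × 0.49 = 38.17 kg/m.
D = 210²/(4π × 31 × 38.17²) = 0.0777 m²/day.

0.0777 m²/day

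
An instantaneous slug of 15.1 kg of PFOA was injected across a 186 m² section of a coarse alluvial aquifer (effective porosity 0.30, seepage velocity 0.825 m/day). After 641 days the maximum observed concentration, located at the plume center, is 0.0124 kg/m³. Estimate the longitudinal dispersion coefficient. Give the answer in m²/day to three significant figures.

0.0591 m²/day

At the plume center C_max = M/(n_e·A·√(4πDt)), so D = M²/(4πt·(n_e·A·C_max)²).
n_e·A·C_max = 0.30 × 186 × 0.0124 = 0.6919 kg/m.
D = 15.1²/(4π × 641 × 0.6919²) = 0.0591 m²/day.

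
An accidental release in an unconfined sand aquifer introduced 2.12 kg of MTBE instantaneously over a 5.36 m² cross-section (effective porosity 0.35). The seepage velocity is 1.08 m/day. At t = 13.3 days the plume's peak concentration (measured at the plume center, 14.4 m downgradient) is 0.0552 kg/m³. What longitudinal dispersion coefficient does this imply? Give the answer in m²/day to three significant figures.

2.51 m²/day

At the plume center C_max = M/(n_e·A·√(4πDt)), so D = M²/(4πt·(n_e·A·C_max)²).
n_e·A·C_max = 0.35 × 5.36 × 0.0552 = 0.1036 kg/m.
D = 2.12²/(4π × 13.3 × 0.1036²) = 2.51 m²/day.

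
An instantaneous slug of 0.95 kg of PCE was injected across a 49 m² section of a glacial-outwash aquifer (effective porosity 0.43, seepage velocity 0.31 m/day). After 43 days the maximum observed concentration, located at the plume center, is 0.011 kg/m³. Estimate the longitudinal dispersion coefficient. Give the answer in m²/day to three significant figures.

At the plume center C_max = M/(n_e·A·√(4πDt)), so D = M²/(4πt·(n_e·A·C_max)²).
n_e·A·C_max = 0.43 × 49 × 0.011 = 0.2318 kg/m.
D = 0.95²/(4π × 43 × 0.2318²) = 0.0311 m²/day.

0.0311 m²/day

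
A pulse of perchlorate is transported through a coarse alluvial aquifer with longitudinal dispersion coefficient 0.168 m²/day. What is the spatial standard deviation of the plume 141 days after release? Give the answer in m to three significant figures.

6.88 m

Dispersive spreading gives a Gaussian with σ² = 2Dt; advection only shifts the center.
σ = √(2 × 0.168 × 141) = 6.88 m.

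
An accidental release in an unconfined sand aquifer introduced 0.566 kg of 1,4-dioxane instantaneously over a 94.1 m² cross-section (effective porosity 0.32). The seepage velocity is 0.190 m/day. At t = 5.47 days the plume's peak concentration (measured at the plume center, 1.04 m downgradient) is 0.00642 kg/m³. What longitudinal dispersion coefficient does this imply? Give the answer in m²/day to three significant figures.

0.125 m²/day

At the plume center C_max = M/(n_e·A·√(4πDt)), so D = M²/(4πt·(n_e·A·C_max)²).
n_e·A·C_max = 0.32 × 94.1 × 0.00642 = 0.1933 kg/m.
D = 0.566²/(4π × 5.47 × 0.1933²) = 0.125 m²/day.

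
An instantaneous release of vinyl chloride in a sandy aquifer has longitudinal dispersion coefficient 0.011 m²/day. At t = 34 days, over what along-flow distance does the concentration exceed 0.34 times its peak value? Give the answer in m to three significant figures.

The plume is Gaussian with σ = √(2Dt) = √(2 × 0.011 × 34) = 0.8649 m.
C/C_peak = exp(−Δx²/(2σ²)) = 0.34 ⇒ Δx = σ·√(−2 ln 0.34) = 0.8649 × 1.469 = 1.271 m.
Width = 2Δx = 2.54 m.

2.54 m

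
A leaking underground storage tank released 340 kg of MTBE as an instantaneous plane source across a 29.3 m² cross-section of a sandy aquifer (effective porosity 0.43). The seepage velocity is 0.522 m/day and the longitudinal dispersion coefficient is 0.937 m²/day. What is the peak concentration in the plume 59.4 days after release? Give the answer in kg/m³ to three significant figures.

The peak of an instantaneous 1D plume sits at x = vt; there the Gaussian factor is 1 and C_max = M/(n_e·A·√(4πDt)), where n_e·A is the pore area the mass is dissolved in.
√(4πDt) = √(4π × 0.937 × 59.4) = 26.45 m, so C_max = 340/(0.43 × 29.3 × 26.45) = 1.02 kg/m³.

1.02 kg/m³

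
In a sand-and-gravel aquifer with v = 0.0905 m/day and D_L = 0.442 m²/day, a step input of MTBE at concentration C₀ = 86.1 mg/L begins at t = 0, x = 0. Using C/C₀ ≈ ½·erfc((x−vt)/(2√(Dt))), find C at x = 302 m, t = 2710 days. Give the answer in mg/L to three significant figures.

10.6 mg/L

For a continuous step input, C/C₀ ≈ ½·erfc((x−vt)/(2√(Dt))).
vt = 0.0905 × 2710 = 245.255 m and 2√(Dt) = 2√(0.442 × 2710) = 69.22 m.
Argument (x−vt)/(2√(Dt)) = (302 − 245.255)/69.22 = 0.8198; ½·erfc(0.8198) = 0.1232.
C = 86.1 × 0.1232 = 10.6 mg/L.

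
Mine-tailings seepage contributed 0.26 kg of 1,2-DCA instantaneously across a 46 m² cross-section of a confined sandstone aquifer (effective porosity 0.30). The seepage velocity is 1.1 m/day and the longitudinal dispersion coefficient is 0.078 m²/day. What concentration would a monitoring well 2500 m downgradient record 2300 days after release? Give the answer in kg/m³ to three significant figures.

For an instantaneous plane source, C(x,t) = M/(n_e·A·√(4πDt)) · exp(−(x−vt)²/(4Dt)), with n_e·A the pore (flow) area.
Plume center vt = 1.1 × 2300 = 2530 m, so the well at 2500 m is 30 m upgradient of the peak.
√(4πDt) = 47.48 m, giving peak height M/(n_e·A·√(4πDt)) = 0.26/(0.30 × 46 × 47.48) = 0.0003968 kg/m³.
(x−vt)²/(4Dt) = (-30)²/(4 × 0.078 × 2300) = 1.254; exp(−1.254) = 0.2854.
C = 0.0003968 × 0.2854 = 0.000113 kg/m³.

0.000113 kg/m³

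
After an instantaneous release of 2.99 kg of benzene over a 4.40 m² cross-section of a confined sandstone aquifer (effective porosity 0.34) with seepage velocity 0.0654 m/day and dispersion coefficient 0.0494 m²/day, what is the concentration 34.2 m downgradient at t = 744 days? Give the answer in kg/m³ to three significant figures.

0.0224 kg/m³

For an instantaneous plane source, C(x,t) = M/(n_e·A·√(4πDt)) · exp(−(x−vt)²/(4Dt)), with n_e·A the pore (flow) area.
Plume center vt = 0.0654 × 744 = 48.6576 m, so the well at 34.2 m is 14.4576 m upgradient of the peak.
√(4πDt) = 21.49 m, giving peak height M/(n_e·A·√(4πDt)) = 2.99/(0.34 × 4.40 × 21.49) = 0.09300 kg/m³.
(x−vt)²/(4Dt) = (-14.4576)²/(4 × 0.0494 × 744) = 1.422; exp(−1.422) = 0.2412.
C = 0.09300 × 0.2412 = 0.0224 kg/m³.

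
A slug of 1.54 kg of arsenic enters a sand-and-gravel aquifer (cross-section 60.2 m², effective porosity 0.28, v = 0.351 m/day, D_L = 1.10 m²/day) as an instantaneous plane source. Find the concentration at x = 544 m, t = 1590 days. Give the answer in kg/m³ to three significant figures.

For an instantaneous plane source, C(x,t) = M/(n_e·A·√(4πDt)) · exp(−(x−vt)²/(4Dt)), with n_e·A the pore (flow) area.
Plume center vt = 0.351 × 1590 = 558.09 m, so the well at 544 m is 14.09 m upgradient of the peak.
√(4πDt) = 148.3 m, giving peak height M/(n_e·A·√(4πDt)) = 1.54/(0.28 × 60.2 × 148.3) = 0.0006161 kg/m³.
(x−vt)²/(4Dt) = (-14.09)²/(4 × 1.10 × 1590) = 0.02838; exp(−0.02838) = 0.9720.
C = 0.0006161 × 0.9720 = 0.000599 kg/m³.

0.000599 kg/m³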